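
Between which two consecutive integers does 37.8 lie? 37 and 38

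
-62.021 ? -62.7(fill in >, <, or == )>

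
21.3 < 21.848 True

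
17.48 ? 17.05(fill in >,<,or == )>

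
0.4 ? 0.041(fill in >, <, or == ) >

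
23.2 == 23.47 False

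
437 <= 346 False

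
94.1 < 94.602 True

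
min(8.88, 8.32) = 8.32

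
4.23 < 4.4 True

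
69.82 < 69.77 False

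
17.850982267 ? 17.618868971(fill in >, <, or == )>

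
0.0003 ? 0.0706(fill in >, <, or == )<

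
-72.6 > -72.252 False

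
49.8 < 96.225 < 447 True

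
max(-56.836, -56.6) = -56.6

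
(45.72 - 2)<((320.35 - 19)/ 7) False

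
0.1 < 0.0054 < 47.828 False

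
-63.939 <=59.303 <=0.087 False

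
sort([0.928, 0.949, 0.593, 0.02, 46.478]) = [0.02, 0.593, 0.928, 0.949, 46.478]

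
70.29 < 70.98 True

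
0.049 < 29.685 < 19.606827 False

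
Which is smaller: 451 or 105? 105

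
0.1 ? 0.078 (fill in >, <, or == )>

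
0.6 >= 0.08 True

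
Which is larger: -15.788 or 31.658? 31.658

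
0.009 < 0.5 True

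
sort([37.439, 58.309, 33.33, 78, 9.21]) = [9.21, 33.33, 37.439, 58.309, 78]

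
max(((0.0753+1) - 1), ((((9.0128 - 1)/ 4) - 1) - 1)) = 0.0753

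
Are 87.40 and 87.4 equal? Yes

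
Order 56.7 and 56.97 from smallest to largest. 56.7, 56.97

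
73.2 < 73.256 True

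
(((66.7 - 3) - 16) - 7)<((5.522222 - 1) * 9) False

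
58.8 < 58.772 False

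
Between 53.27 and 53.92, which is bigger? 53.92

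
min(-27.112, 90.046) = -27.112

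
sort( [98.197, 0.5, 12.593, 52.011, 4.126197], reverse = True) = [98.197, 52.011, 12.593, 4.126197, 0.5]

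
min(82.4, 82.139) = 82.139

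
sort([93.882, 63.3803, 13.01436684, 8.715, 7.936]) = [7.936, 8.715, 13.01436684, 63.3803, 93.882]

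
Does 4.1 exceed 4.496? No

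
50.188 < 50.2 True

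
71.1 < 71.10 False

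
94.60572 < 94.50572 False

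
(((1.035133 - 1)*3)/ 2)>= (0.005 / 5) True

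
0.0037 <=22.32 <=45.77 True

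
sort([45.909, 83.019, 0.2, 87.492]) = [0.2, 45.909, 83.019, 87.492]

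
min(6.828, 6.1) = 6.1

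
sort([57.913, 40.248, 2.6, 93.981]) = [2.6, 40.248, 57.913, 93.981]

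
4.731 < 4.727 False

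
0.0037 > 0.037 False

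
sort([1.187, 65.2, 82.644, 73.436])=[1.187, 65.2, 73.436, 82.644]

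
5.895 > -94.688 True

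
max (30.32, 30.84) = 30.84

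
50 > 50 False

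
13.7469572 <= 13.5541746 False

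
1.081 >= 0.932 True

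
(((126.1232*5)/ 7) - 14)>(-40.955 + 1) True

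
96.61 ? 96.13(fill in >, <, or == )>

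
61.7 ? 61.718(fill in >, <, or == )<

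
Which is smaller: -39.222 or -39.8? -39.8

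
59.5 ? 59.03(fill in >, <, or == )>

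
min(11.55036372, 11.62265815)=11.55036372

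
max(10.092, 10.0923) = 10.0923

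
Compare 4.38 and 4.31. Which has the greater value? 4.38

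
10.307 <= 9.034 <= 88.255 False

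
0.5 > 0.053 True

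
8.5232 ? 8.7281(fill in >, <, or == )<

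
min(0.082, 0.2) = 0.082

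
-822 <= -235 True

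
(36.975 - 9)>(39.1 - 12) True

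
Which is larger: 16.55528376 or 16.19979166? 16.55528376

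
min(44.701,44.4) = 44.4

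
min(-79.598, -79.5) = -79.598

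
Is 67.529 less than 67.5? No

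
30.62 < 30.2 False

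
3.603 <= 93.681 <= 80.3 False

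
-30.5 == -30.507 False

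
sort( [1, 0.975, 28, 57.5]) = [0.975, 1, 28, 57.5]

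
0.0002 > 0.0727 False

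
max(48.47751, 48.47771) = 48.47771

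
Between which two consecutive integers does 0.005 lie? 0 and 1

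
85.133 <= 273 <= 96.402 False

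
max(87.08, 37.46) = 87.08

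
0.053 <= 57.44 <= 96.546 True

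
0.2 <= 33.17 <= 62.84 True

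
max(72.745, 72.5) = 72.745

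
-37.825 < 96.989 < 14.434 False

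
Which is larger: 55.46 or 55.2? 55.46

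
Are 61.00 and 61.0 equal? Yes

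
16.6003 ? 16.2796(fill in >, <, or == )>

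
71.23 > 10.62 True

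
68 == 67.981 False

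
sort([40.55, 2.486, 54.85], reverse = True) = [54.85, 40.55, 2.486]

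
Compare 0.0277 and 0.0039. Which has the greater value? 0.0277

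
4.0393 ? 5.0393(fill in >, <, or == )<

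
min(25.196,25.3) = 25.196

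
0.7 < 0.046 False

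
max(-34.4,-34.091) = -34.091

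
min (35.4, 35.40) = 35.4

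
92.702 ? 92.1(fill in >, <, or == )>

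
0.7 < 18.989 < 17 False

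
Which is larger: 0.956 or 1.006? 1.006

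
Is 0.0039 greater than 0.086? No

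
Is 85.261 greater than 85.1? Yes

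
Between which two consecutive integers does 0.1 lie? 0 and 1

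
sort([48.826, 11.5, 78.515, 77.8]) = [11.5, 48.826, 77.8, 78.515]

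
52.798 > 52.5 True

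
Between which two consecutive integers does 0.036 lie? 0 and 1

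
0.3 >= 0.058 True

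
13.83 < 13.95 True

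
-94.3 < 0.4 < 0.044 False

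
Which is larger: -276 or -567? -276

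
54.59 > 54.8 False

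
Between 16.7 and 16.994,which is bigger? 16.994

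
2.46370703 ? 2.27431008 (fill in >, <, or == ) >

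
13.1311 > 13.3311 False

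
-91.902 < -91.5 True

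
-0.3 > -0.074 False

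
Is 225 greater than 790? No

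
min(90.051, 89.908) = 89.908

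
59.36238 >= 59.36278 False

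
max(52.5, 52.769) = 52.769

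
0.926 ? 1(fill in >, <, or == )<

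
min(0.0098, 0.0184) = 0.0098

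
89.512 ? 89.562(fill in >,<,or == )<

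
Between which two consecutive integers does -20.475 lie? -21 and -20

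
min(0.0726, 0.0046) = 0.0046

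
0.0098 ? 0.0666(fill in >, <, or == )<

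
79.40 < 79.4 False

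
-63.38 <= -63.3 True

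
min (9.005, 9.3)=9.005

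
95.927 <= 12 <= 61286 False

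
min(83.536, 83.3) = 83.3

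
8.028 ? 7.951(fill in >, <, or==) >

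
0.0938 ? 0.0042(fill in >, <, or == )>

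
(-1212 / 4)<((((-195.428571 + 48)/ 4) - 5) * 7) True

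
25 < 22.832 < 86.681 False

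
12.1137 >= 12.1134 True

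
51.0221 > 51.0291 False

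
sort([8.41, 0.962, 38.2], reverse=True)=[38.2, 8.41, 0.962]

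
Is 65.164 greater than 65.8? No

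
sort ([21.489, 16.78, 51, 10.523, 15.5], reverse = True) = [51, 21.489, 16.78, 15.5, 10.523]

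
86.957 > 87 False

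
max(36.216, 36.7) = 36.7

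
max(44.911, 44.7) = 44.911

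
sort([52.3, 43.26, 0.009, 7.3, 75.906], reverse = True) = [75.906, 52.3, 43.26, 7.3, 0.009]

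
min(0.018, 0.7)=0.018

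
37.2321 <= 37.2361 True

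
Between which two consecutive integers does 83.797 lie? 83 and 84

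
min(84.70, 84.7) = 84.70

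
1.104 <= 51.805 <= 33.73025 False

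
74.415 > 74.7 False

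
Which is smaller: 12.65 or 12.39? 12.39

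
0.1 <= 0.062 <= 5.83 False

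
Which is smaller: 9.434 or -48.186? -48.186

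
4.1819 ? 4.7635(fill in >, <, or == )<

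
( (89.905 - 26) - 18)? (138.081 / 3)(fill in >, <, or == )<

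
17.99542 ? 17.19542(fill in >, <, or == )>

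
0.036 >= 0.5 False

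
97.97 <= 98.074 True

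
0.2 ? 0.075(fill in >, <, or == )>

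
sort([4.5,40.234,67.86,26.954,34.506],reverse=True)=[67.86,40.234,34.506,26.954,4.5]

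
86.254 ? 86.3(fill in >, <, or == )<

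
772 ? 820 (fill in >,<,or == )<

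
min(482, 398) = 398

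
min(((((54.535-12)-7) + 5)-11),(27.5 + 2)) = 29.5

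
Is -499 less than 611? Yes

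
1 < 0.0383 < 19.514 False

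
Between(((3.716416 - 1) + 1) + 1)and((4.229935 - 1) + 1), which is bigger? (((3.716416 - 1) + 1) + 1)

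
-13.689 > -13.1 False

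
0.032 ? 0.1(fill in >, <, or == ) <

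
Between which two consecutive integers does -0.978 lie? -1 and 0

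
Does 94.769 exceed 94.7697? No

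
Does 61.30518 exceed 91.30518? No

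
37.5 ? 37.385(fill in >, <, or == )>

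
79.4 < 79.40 False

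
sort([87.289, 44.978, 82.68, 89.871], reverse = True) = [89.871, 87.289, 82.68, 44.978]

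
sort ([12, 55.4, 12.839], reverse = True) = [55.4, 12.839, 12]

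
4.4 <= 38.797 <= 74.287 True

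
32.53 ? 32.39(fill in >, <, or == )>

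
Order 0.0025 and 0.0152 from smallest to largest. 0.0025,0.0152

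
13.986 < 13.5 False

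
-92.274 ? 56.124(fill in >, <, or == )<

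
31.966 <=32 True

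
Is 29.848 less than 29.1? No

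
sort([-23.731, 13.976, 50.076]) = [-23.731, 13.976, 50.076]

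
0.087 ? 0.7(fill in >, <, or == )<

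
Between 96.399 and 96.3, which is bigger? 96.399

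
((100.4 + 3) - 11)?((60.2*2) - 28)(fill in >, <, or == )==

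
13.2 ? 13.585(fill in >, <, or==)<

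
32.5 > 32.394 True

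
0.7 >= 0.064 True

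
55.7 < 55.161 False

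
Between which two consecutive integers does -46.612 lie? -47 and -46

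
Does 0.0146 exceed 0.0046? Yes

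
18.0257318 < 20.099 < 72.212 True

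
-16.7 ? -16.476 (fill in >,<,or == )<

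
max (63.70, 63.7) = 63.7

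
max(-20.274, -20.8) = -20.274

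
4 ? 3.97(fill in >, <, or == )>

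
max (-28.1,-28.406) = -28.1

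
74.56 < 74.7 True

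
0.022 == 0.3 False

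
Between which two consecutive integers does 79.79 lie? 79 and 80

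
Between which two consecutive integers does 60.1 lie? 60 and 61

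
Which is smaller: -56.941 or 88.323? -56.941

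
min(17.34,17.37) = 17.34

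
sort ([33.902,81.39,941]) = [33.902,81.39,941]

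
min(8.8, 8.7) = 8.7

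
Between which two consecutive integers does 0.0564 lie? 0 and 1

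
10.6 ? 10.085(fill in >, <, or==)>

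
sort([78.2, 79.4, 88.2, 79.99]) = [78.2, 79.4, 79.99, 88.2]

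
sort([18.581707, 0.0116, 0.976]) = [0.0116, 0.976, 18.581707]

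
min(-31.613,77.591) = -31.613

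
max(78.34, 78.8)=78.8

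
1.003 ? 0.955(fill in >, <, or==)>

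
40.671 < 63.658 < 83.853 True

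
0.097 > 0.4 False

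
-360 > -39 False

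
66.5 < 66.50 False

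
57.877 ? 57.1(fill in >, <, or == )>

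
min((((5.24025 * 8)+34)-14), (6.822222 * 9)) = 61.399998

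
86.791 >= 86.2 True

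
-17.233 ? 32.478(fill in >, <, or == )<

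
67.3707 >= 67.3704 True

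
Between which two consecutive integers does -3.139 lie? -4 and -3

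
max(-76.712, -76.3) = -76.3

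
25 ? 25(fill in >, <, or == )==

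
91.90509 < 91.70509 False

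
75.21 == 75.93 False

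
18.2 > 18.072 True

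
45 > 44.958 True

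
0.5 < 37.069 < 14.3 False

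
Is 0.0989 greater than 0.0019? Yes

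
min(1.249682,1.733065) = 1.249682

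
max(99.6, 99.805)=99.805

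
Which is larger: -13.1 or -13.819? -13.1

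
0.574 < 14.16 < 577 True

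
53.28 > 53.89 False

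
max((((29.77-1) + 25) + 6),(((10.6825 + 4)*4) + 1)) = 59.77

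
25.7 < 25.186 False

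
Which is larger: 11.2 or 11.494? 11.494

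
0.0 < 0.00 False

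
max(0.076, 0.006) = 0.076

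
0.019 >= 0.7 False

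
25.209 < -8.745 False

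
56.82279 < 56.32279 False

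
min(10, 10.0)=10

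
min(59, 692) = 59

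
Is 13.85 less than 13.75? No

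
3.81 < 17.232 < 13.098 False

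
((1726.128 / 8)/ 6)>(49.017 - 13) False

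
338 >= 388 False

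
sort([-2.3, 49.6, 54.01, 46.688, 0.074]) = [-2.3, 0.074, 46.688, 49.6, 54.01]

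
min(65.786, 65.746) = 65.746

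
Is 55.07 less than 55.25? Yes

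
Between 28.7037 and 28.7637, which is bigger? 28.7637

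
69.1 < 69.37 True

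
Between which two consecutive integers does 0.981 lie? 0 and 1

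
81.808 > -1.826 True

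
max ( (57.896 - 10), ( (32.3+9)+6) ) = 47.896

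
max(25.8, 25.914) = 25.914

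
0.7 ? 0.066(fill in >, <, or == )>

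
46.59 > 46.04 True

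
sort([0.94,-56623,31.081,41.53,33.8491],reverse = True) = [41.53,33.8491,31.081,0.94,-56623]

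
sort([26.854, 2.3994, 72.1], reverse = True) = [72.1, 26.854, 2.3994]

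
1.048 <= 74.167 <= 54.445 False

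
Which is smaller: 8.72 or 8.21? 8.21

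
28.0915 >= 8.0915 True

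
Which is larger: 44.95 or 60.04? 60.04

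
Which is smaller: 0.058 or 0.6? 0.058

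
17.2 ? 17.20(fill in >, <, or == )==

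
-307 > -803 True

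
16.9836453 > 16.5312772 True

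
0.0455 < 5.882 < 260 True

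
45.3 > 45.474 False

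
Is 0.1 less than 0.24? Yes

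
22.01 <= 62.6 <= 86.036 True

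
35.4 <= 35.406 True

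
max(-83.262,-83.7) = -83.262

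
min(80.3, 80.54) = 80.3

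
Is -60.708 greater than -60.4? No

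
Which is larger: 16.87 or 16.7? 16.87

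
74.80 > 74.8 False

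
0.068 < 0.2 True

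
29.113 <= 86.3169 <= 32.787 False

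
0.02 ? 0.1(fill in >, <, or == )<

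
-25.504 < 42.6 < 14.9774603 False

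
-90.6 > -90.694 True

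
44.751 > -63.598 True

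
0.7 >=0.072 True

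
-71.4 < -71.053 True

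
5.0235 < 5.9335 True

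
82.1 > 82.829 False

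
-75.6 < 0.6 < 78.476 True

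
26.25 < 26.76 True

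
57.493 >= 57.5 False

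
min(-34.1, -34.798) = -34.798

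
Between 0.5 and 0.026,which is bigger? 0.5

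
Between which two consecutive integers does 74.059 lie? 74 and 75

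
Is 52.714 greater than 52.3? Yes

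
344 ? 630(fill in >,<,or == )<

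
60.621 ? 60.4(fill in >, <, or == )>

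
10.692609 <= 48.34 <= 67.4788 True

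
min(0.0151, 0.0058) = 0.0058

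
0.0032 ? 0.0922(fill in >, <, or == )<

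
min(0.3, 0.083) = 0.083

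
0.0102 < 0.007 False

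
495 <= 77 False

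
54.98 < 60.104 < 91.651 True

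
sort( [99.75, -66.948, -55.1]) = [-66.948, -55.1, 99.75]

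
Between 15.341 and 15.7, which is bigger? 15.7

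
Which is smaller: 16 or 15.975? 15.975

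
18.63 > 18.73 False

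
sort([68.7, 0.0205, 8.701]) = [0.0205, 8.701, 68.7]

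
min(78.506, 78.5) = 78.5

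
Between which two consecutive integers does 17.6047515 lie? 17 and 18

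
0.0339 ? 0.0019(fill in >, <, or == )>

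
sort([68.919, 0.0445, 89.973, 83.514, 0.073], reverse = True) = [89.973, 83.514, 68.919, 0.073, 0.0445]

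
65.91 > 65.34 True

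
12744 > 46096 False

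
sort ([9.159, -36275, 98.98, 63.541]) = [-36275, 9.159, 63.541, 98.98]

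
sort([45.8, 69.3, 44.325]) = [44.325, 45.8, 69.3]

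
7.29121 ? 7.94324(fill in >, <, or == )<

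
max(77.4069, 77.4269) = 77.4269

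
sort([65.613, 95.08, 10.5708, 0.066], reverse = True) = [95.08, 65.613, 10.5708, 0.066]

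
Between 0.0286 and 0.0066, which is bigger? 0.0286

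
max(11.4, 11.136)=11.4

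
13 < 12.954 False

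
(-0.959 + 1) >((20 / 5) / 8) False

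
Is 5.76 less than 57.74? Yes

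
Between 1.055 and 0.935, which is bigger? 1.055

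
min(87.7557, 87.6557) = 87.6557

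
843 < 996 True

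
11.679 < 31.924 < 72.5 True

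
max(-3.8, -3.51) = -3.51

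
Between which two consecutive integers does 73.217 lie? 73 and 74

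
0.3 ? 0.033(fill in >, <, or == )>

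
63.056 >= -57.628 True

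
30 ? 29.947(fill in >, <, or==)>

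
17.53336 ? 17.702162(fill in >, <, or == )<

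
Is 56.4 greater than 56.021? Yes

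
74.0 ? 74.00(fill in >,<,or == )==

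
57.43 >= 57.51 False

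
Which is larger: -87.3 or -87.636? -87.3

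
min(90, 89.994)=89.994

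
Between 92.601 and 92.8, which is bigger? 92.8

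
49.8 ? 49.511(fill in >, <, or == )>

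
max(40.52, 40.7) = 40.7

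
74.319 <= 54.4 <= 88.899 False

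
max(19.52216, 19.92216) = 19.92216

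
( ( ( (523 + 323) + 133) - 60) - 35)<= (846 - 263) False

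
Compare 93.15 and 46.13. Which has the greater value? 93.15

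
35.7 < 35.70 False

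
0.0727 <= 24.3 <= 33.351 True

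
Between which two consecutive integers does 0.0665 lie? 0 and 1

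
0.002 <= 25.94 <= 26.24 True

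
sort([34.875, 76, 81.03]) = [34.875, 76, 81.03]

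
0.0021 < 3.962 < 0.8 False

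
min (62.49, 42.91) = 42.91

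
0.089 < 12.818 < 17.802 True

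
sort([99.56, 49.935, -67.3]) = [-67.3, 49.935, 99.56]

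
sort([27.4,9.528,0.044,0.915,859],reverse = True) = [859,27.4,9.528,0.915,0.044]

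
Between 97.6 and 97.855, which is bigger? 97.855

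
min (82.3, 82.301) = 82.3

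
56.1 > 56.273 False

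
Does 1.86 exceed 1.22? Yes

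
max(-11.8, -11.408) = -11.408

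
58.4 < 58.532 True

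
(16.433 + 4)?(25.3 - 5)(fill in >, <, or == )>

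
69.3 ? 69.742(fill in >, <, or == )<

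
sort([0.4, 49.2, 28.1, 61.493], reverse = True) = [61.493, 49.2, 28.1, 0.4]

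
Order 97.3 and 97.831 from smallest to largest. 97.3, 97.831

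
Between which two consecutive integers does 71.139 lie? 71 and 72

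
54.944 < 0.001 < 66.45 False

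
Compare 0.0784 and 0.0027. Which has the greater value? 0.0784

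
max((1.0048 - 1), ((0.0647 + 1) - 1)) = 0.0647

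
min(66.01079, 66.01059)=66.01059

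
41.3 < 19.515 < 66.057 False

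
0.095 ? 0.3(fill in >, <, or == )<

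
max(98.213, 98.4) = 98.4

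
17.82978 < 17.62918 False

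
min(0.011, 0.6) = 0.011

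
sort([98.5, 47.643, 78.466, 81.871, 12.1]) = [12.1, 47.643, 78.466, 81.871, 98.5]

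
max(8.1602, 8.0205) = 8.1602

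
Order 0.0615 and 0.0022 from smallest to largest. 0.0022, 0.0615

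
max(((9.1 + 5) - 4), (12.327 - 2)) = 10.327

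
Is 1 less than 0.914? No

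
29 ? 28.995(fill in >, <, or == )>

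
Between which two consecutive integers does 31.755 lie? 31 and 32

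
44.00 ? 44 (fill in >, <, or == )==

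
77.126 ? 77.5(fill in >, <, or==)<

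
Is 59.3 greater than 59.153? Yes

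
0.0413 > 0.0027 True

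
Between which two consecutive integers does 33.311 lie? 33 and 34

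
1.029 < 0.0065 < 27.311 False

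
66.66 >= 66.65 True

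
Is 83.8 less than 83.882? Yes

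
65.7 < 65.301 False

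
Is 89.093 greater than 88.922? Yes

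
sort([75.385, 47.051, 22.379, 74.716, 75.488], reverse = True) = [75.488, 75.385, 74.716, 47.051, 22.379]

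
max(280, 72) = 280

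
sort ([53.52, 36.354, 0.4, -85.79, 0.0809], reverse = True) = [53.52, 36.354, 0.4, 0.0809, -85.79]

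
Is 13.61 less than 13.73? Yes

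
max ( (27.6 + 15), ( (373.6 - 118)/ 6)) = 42.6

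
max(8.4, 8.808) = 8.808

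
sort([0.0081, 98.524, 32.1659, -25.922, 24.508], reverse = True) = [98.524, 32.1659, 24.508, 0.0081, -25.922]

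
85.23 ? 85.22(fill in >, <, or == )>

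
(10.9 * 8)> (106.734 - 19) False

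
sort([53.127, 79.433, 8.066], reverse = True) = [79.433, 53.127, 8.066]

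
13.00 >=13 True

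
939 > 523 True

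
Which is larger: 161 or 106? 161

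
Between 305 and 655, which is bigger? 655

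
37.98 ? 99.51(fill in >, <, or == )<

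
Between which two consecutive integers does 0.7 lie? 0 and 1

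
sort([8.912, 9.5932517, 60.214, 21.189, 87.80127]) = [8.912, 9.5932517, 21.189, 60.214, 87.80127]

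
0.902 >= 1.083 False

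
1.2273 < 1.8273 True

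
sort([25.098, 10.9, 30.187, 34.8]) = [10.9, 25.098, 30.187, 34.8]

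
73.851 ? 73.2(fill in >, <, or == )>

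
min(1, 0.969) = 0.969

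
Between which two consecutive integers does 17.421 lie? 17 and 18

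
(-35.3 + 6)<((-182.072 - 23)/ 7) True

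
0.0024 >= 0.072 False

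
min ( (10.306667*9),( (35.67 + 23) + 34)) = 92.67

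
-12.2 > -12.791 True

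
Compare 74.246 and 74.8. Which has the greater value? 74.8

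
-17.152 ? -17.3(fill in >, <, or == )>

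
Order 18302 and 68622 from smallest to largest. 18302, 68622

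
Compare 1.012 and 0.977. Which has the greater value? 1.012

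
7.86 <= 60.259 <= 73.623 True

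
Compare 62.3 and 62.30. They are equal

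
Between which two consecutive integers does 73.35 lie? 73 and 74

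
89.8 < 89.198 False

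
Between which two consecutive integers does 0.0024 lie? 0 and 1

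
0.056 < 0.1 True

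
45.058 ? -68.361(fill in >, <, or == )>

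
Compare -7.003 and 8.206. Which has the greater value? 8.206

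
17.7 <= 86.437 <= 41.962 False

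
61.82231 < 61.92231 True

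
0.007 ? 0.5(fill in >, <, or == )<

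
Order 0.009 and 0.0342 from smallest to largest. 0.009, 0.0342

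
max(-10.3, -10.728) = -10.3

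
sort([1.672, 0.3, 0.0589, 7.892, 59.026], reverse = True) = [59.026, 7.892, 1.672, 0.3, 0.0589]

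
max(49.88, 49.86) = 49.88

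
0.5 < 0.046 False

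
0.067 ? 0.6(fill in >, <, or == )<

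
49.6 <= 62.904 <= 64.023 True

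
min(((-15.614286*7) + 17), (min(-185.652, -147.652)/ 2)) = -92.826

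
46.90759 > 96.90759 False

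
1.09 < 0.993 False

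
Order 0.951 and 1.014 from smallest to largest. 0.951, 1.014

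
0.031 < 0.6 True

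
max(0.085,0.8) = 0.8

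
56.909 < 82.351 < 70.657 False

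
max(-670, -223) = -223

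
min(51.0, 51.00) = 51.0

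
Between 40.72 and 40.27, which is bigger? 40.72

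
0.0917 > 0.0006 True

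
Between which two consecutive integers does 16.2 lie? 16 and 17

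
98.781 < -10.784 False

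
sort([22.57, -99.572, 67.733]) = [-99.572, 22.57, 67.733]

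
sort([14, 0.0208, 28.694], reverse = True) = [28.694, 14, 0.0208]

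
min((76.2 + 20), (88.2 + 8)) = 96.2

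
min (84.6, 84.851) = 84.6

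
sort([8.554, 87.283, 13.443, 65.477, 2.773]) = [2.773, 8.554, 13.443, 65.477, 87.283]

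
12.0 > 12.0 False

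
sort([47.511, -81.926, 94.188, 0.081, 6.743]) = [-81.926, 0.081, 6.743, 47.511, 94.188]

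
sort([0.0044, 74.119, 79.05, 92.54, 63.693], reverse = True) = [92.54, 79.05, 74.119, 63.693, 0.0044]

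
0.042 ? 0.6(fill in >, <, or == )<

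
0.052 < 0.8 True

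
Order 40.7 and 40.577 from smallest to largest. 40.577, 40.7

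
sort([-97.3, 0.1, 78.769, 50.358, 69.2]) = [-97.3, 0.1, 50.358, 69.2, 78.769]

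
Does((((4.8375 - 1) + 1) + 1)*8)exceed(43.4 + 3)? Yes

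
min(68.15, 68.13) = 68.13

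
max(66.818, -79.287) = 66.818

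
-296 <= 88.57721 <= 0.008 False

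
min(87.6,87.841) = 87.6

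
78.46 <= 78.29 False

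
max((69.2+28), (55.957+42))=97.957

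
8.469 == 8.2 False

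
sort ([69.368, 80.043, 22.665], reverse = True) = [80.043, 69.368, 22.665]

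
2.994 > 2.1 True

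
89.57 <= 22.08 False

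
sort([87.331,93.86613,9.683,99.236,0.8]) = [0.8,9.683,87.331,93.86613,99.236]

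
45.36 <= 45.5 True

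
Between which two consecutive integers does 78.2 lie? 78 and 79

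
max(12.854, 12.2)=12.854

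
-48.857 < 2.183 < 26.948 True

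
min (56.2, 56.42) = 56.2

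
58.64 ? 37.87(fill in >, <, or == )>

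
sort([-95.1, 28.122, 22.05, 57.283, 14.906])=[-95.1, 14.906, 22.05, 28.122, 57.283]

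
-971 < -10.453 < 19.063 True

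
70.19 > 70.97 False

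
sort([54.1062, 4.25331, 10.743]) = [4.25331, 10.743, 54.1062]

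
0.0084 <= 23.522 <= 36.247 True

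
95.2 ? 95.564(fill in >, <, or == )<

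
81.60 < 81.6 False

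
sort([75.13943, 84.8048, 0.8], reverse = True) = [84.8048, 75.13943, 0.8]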